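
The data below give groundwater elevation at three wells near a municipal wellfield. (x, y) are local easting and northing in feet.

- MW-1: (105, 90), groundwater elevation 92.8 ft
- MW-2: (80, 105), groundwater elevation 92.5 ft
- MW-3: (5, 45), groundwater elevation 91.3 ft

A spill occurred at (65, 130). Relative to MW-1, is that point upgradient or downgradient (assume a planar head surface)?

downgradient

Differences from MW-1: to MW-2 (Δx, Δy, Δh) = (-25, 15, -0.3); to MW-3 = (-100, -45, -1.5).
Determinant of the coordinate differences = (-25)·(-45) − (-100)·15 = 2625.
∂h/∂x = [(-0.3)·(-45) − (-1.5)·15] / 2625 = +0.01371
∂h/∂y = [(-25)·(-1.5) − (-100)·(-0.3)] / 2625 = +0.002857
Head at (65, 130) = 92.8 + (+0.01371)·(-40) + (+0.002857)·(40) = 92.37 ft.
That is lower than the 92.8 ft at MW-1, so the point is downgradient.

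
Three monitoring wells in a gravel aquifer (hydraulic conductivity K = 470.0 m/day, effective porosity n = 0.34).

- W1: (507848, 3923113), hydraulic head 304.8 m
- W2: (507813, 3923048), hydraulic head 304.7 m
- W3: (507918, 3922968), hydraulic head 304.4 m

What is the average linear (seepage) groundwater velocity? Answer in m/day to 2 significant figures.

3.4 m/day

With h = a·x + b·y + c and W1 as origin, the differences give:
  (-35)·a + (-65)·b = -0.1
  70·a + (-145)·b = -0.4
Eliminate b (×(-145) and ×(-65), subtract): 9625·a = -11.50 → a = ∂h/∂x = -0.001195
Back-substitute: b = ∂h/∂y = +0.002182.
|∇h| = √(-0.001195² + 0.002182²) = 0.002488
Seepage velocity v = K·i/n = 470.0 × 0.002488 / 0.34 = 3.439 m/day.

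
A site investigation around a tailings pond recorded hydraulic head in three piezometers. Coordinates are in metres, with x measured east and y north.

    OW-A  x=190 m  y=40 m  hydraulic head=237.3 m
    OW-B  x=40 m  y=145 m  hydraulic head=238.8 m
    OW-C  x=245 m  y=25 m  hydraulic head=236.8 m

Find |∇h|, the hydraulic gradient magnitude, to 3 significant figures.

With h = a·x + b·y + c and OW-A as origin, the differences give:
  (-150)·a + 105·b = +1.5
  55·a + (-15)·b = -0.5
Eliminate b (×(-15) and ×105, subtract): -3525·a = 30.00 → a = ∂h/∂x = -0.008511
Back-substitute: b = ∂h/∂y = +0.002128.
|∇h| = √(-0.008511² + 0.002128²) = 0.008773

0.00877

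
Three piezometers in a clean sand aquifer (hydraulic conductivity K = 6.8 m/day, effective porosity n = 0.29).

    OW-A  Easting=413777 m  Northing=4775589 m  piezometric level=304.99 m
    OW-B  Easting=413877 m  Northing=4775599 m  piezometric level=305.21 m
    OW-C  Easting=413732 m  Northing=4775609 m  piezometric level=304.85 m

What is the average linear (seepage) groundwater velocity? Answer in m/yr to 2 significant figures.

25 m/yr

Three-point gradient (reference OW-A): Δ to OW-B = (100, 10, +0.22), Δ to OW-C = (-45, 20, -0.14).
∂h/∂x = +0.002367, ∂h/∂y = -0.001673 (det = 2450).
|∇h| = √(0.002367² + -0.001673²) = 0.002899
Seepage velocity v = K·i/n = 6.8 × 0.002899 / 0.29 = 0.06798 m/day = 24.83 m/yr.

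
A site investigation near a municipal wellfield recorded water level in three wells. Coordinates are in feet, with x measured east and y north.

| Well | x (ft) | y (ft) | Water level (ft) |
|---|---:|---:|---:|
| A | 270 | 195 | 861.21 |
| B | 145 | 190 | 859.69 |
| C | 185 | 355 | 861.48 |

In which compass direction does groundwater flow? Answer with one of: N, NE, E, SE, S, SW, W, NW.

SW

Three-point gradient (reference A): Δ to B = (-125, -5, -1.52), Δ to C = (-85, 160, +0.27).
∂h/∂x = +0.01184, ∂h/∂y = +0.007978 (det = -20425).
Flow = −∇h = (-0.01184 east, -0.007978 north), which points southwest.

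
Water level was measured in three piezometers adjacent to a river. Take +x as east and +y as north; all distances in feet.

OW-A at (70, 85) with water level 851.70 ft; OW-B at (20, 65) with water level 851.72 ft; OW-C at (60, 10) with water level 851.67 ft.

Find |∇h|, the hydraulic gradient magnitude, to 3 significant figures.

0.000761

With h = a·x + b·y + c and OW-A as origin, the differences give:
  (-50)·a + (-20)·b = +0.02
  (-10)·a + (-75)·b = -0.03
Eliminate b (×(-75) and ×(-20), subtract): 3550·a = -2.100 → a = ∂h/∂x = -0.0005915
Back-substitute: b = ∂h/∂y = +0.0004789.
|∇h| = √(-0.0005915² + 0.0004789²) = 0.0007611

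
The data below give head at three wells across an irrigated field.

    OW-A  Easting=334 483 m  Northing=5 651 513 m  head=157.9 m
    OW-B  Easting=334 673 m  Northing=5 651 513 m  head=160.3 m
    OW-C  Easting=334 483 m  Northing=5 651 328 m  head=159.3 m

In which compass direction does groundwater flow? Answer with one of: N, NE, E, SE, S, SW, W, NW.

∂h/∂x = (160.3 − 157.9) / (334673 − 334483) = +0.01263
∂h/∂y = (159.3 − 157.9) / (5651328 − 5651513) = -0.007568
Flow = −∇h = (-0.01263 east, +0.007568 north), which points northwest.

NW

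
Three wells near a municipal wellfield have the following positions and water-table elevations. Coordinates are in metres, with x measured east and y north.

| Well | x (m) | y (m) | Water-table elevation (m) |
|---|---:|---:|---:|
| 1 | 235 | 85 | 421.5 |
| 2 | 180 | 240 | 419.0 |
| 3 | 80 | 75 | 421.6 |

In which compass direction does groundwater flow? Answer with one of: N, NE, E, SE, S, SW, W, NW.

Taking 1 as reference: 2−1 = (-55, 155, -2.5); 3−1 = (-155, -10, +0.1).
Solve a·Δx + b·Δy = Δh: det = (-55)·(-10) − (-155)·155 = 24575.
∂h/∂x = [(-2.5)·(-10) − (+0.1)·155] / 24575 = +0.0003866
∂h/∂y = [(-55)·(+0.1) − (-155)·(-2.5)] / 24575 = -0.01599
Flow = −∇h = (-0.0003866 east, +0.01599 north), which points north.

N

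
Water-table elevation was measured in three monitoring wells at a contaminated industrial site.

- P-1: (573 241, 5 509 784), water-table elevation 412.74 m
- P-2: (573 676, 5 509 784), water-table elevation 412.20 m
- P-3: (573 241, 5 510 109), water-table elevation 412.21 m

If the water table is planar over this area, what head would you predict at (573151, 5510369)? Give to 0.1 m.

∂h/∂x = (412.20 − 412.74) / (573676 − 573241) = -0.001241
∂h/∂y = (412.21 − 412.74) / (5510109 − 5509784) = -0.001631
h(573151, 5510369) = 412.74 + (-0.001241)·(-90) + (-0.001631)·(585) = 412.74 +0.112 -0.954 = 411.898 m.

411.9 m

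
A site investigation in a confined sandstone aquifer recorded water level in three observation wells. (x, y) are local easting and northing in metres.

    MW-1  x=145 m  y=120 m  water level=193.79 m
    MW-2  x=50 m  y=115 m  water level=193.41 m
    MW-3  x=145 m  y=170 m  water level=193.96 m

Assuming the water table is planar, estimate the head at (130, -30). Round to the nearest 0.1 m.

Three-point gradient (reference MW-1): Δ to MW-2 = (-95, -5, -0.38), Δ to MW-3 = (0, 50, +0.17).
∂h/∂x = +0.003821, ∂h/∂y = +0.003400 (det = -4750).
h(130, -30) = 193.79 + (+0.003821)·(-15) + (+0.003400)·(-150) = 193.79 -0.057 -0.510 = 193.223 m.

193.2 m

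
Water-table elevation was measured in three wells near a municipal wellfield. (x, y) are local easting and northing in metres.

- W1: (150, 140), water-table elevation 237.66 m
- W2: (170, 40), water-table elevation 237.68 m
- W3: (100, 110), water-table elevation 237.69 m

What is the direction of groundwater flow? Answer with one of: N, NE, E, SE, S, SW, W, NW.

NE

Taking W1 as reference: W2−W1 = (20, -100, +0.02); W3−W1 = (-50, -30, +0.03).
Determinant of the coordinate differences = 20·(-30) − (-50)·(-100) = -5600.
∂h/∂x = [(+0.02)·(-30) − (+0.03)·(-100)] / -5600 = -0.0004286
∂h/∂y = [20·(+0.03) − (-50)·(+0.02)] / -5600 = -0.0002857
Flow = −∇h = (+0.0004286 east, +0.0002857 north), which points northeast.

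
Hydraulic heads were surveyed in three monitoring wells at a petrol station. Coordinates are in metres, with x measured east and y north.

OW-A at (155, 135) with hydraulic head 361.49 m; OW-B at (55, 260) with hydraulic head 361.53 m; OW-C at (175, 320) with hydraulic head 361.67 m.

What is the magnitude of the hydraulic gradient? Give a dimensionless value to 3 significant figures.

0.00115

With h = a·x + b·y + c and OW-A as origin, the differences give:
  (-100)·a + 125·b = +0.04
  20·a + 185·b = +0.18
Eliminate b (×185 and ×125, subtract): -21000·a = -15.100 → a = ∂h/∂x = +0.0007190
Back-substitute: b = ∂h/∂y = +0.0008952.
|∇h| = √(0.0007190² + 0.0008952²) = 0.001148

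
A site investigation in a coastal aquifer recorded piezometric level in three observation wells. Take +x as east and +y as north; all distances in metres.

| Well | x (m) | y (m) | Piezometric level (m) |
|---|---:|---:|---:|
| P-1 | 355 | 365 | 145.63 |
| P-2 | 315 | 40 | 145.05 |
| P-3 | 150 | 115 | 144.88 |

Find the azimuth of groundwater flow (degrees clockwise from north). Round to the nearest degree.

Three-point gradient (reference P-1): Δ to P-2 = (-40, -325, -0.58), Δ to P-3 = (-205, -250, -0.75).
∂h/∂x = +0.001744, ∂h/∂y = +0.001570 (det = -56625).
Flow direction (−∇h) has components (-0.001744 E, -0.001570 N).
Azimuth = atan2(E, N) = atan2(-0.001744, -0.001570) = 228.0° ≈ 228°.

228°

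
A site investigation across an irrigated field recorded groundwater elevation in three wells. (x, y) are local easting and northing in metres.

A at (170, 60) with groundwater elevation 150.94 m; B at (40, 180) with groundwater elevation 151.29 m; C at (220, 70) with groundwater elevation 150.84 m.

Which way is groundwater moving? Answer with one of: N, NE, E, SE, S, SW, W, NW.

E

Differences from A: to B (Δx, Δy, Δh) = (-130, 120, +0.35); to C = (50, 10, -0.10).
Solve a·Δx + b·Δy = Δh: det = (-130)·10 − 50·120 = -7300.
∂h/∂x = [(+0.35)·10 − (-0.10)·120] / -7300 = -0.002123
∂h/∂y = [(-130)·(-0.10) − 50·(+0.35)] / -7300 = +0.0006164
Flow = −∇h = (+0.002123 east, -0.0006164 north), which points east.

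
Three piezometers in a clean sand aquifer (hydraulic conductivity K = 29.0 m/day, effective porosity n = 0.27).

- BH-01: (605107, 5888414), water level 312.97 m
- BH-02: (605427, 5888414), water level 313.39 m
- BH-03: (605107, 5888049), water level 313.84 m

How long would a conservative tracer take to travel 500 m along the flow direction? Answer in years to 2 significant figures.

4.7 years

∂h/∂x = (313.39 − 312.97) / (605427 − 605107) = +0.001312
∂h/∂y = (313.84 − 312.97) / (5888049 − 5888414) = -0.002384
|∇h| = √(0.001312² + -0.002384²) = 0.002721
Seepage velocity v = K·i/n = 29.0 × 0.002721 / 0.27 = 0.2923 m/day.
t = 500 / 0.2923 = 1711 days = 4.68 years.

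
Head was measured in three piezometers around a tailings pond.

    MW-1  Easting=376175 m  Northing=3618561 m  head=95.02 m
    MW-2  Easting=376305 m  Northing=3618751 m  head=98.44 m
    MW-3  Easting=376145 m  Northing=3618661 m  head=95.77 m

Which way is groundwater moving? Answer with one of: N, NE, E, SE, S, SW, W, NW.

SW

Taking MW-1 as reference: MW-2−MW-1 = (130, 190, +3.42); MW-3−MW-1 = (-30, 100, +0.75).
Solve a·Δx + b·Δy = Δh: det = 130·100 − (-30)·190 = 18700.
∂h/∂x = [(+3.42)·100 − (+0.75)·190] / 18700 = +0.01067
∂h/∂y = [130·(+0.75) − (-30)·(+3.42)] / 18700 = +0.01070
Flow = −∇h = (-0.01067 east, -0.01070 north), which points southwest.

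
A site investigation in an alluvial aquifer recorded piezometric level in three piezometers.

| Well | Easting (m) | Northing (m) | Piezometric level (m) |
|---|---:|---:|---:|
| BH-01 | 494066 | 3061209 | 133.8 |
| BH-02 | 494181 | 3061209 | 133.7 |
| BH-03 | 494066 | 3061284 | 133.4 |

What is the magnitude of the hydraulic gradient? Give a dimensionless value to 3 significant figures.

0.00540

∂h/∂x = (133.7 − 133.8) / (494181 − 494066) = -0.0008696
∂h/∂y = (133.4 − 133.8) / (3061284 − 3061209) = -0.005333
|∇h| = √(-0.0008696² + -0.005333²) = 0.005403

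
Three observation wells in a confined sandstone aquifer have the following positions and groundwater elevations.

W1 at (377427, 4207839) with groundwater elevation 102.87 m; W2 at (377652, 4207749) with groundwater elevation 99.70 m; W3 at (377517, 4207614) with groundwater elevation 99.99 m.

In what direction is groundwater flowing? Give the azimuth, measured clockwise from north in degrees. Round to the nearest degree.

129°

Three-point gradient (reference W1): Δ to W2 = (225, -90, -3.17), Δ to W3 = (90, -225, -2.88).
∂h/∂x = -0.01068, ∂h/∂y = +0.008529 (det = -42525).
Flow direction (−∇h) has components (+0.01068 E, -0.008529 N).
Azimuth = atan2(E, N) = atan2(+0.01068, -0.008529) = 128.6° ≈ 129°.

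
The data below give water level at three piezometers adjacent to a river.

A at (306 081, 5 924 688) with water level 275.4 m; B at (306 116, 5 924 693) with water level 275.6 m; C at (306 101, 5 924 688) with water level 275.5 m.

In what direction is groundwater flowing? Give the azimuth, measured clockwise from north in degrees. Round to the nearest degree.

225°

With h = a·x + b·y + c and A as origin, the differences give:
  35·a + 5·b = +0.2
  20·a + 0·b = +0.1
Eliminate b (×0 and ×5, subtract): -100·a = -0.50 → a = ∂h/∂x = +0.005000
Back-substitute: b = ∂h/∂y = +0.005000.
Flow direction (−∇h) has components (-0.005000 E, -0.005000 N).
Azimuth = atan2(E, N) = atan2(-0.005000, -0.005000) = 225.0° ≈ 225°.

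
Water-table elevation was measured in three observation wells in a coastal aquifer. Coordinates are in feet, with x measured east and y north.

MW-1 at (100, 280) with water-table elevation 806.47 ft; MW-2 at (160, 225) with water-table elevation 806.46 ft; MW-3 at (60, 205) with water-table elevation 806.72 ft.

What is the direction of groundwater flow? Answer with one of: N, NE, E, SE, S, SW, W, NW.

Differences from MW-1: to MW-2 (Δx, Δy, Δh) = (60, -55, -0.01); to MW-3 = (-40, -75, +0.25).
Solve a·Δx + b·Δy = Δh: det = 60·(-75) − (-40)·(-55) = -6700.
∂h/∂x = [(-0.01)·(-75) − (+0.25)·(-55)] / -6700 = -0.002164
∂h/∂y = [60·(+0.25) − (-40)·(-0.01)] / -6700 = -0.002179
Flow = −∇h = (+0.002164 east, +0.002179 north), which points northeast.

NE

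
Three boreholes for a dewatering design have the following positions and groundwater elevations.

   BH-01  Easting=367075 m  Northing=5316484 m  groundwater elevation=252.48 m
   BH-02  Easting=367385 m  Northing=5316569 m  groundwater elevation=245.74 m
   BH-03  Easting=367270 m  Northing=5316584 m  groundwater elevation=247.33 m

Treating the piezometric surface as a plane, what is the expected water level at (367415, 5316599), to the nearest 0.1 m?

244.7 m

Differences from BH-01: to BH-02 (Δx, Δy, Δh) = (310, 85, -6.74); to BH-03 = (195, 100, -5.15).
Solve a·Δx + b·Δy = Δh: det = 310·100 − 195·85 = 14425.
∂h/∂x = [(-6.74)·100 − (-5.15)·85] / 14425 = -0.01638
∂h/∂y = [310·(-5.15) − 195·(-6.74)] / 14425 = -0.01956
h(367415, 5316599) = 252.48 + (-0.01638)·(340) + (-0.01956)·(115) = 252.48 -5.568 -2.250 = 244.662 m.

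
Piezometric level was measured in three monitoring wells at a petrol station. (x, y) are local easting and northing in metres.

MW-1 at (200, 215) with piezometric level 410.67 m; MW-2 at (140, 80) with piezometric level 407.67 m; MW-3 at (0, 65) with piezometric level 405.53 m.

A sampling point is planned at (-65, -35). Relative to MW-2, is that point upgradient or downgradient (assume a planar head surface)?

With h = a·x + b·y + c and MW-1 as origin, the differences give:
  (-60)·a + (-135)·b = -3.00
  (-200)·a + (-150)·b = -5.14
Eliminate b (×(-150) and ×(-135), subtract): -18000·a = -243.900 → a = ∂h/∂x = +0.01355
Back-substitute: b = ∂h/∂y = +0.01620.
Head at (-65, -35) = 410.67 + (+0.01355)·(-265) + (+0.01620)·(-250) = 403.03 m.
That is lower than the 407.67 m at MW-2, so the point is downgradient.

downgradient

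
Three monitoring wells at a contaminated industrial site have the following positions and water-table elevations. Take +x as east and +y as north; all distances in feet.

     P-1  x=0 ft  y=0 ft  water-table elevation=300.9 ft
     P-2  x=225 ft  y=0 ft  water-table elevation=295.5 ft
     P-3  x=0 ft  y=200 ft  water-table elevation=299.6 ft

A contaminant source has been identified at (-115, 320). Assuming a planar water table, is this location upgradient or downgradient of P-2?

upgradient

∂h/∂x = (295.5 − 300.9) / (225 − 0) = -0.02400
∂h/∂y = (299.6 − 300.9) / (200 − 0) = -0.006500
Head at (-115, 320) = 300.9 + (-0.02400)·(-115) + (-0.006500)·(320) = 301.58 ft.
That is higher than the 295.5 ft at P-2, so the point is upgradient.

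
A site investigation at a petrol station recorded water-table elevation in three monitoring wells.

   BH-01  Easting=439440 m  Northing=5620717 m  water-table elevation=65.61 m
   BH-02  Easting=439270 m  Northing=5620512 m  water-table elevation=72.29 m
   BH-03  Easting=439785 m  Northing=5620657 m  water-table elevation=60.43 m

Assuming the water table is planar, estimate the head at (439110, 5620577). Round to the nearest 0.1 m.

74.0 m

Taking BH-01 as reference: BH-02−BH-01 = (-170, -205, +6.68); BH-03−BH-01 = (345, -60, -5.18).
Determinant of the coordinate differences = (-170)·(-60) − 345·(-205) = 80925.
∂h/∂x = [(+6.68)·(-60) − (-5.18)·(-205)] / 80925 = -0.01807
∂h/∂y = [(-170)·(-5.18) − 345·(+6.68)] / 80925 = -0.01760
h(439110, 5620577) = 65.61 + (-0.01807)·(-330) + (-0.01760)·(-140) = 65.61 +5.965 +2.464 = 74.038 m.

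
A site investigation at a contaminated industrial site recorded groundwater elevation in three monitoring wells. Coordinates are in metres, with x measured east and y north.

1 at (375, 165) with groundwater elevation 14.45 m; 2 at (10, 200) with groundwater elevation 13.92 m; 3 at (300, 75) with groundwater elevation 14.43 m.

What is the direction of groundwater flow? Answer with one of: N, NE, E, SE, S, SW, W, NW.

Taking 1 as reference: 2−1 = (-365, 35, -0.53); 3−1 = (-75, -90, -0.02).
Solve a·Δx + b·Δy = Δh: det = (-365)·(-90) − (-75)·35 = 35475.
∂h/∂x = [(-0.53)·(-90) − (-0.02)·35] / 35475 = +0.001364
∂h/∂y = [(-365)·(-0.02) − (-75)·(-0.53)] / 35475 = -0.0009147
Flow = −∇h = (-0.001364 east, +0.0009147 north), which points northwest.

NW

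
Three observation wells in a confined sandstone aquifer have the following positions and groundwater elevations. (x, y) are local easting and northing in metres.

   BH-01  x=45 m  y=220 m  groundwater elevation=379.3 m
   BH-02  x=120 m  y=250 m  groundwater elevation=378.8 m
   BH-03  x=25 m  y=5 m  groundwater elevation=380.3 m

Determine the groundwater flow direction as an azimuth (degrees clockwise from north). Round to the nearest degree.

Differences from BH-01: to BH-02 (Δx, Δy, Δh) = (75, 30, -0.5); to BH-03 = (-20, -215, +1.0).
Solve a·Δx + b·Δy = Δh: det = 75·(-215) − (-20)·30 = -15525.
∂h/∂x = [(-0.5)·(-215) − (+1.0)·30] / -15525 = -0.004992
∂h/∂y = [75·(+1.0) − (-20)·(-0.5)] / -15525 = -0.004187
Flow direction (−∇h) has components (+0.004992 E, +0.004187 N).
Azimuth = atan2(E, N) = atan2(+0.004992, +0.004187) = 50.0° ≈ 050°.

050°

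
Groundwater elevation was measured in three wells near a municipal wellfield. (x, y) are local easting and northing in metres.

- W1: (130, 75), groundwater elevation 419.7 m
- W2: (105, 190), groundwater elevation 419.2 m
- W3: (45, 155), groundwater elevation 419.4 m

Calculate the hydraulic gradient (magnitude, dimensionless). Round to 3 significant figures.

Taking W1 as reference: W2−W1 = (-25, 115, -0.5); W3−W1 = (-85, 80, -0.3).
Determinant of the coordinate differences = (-25)·80 − (-85)·115 = 7775.
∂h/∂x = [(-0.5)·80 − (-0.3)·115] / 7775 = -0.0007074
∂h/∂y = [(-25)·(-0.3) − (-85)·(-0.5)] / 7775 = -0.004502
|∇h| = √(-0.0007074² + -0.004502²) = 0.004557

0.00456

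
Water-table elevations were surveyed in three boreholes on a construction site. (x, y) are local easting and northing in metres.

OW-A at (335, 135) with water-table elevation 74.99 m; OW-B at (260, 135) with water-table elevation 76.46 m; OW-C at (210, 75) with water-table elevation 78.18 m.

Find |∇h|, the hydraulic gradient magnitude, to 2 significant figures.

With h = a·x + b·y + c and OW-A as origin, the differences give:
  (-75)·a + 0·b = +1.47
  (-125)·a + (-60)·b = +3.19
Eliminate b (×(-60) and ×0, subtract): 4500·a = -88.200 → a = ∂h/∂x = -0.01960
Back-substitute: b = ∂h/∂y = -0.01233.
|∇h| = √(-0.01960² + -0.01233²) = 0.02316

0.023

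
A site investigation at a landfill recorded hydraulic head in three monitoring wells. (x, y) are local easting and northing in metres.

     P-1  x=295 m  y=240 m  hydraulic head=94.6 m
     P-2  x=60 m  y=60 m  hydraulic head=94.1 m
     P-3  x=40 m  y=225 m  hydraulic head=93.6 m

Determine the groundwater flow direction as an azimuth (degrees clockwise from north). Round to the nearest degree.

302°

Taking P-1 as reference: P-2−P-1 = (-235, -180, -0.5); P-3−P-1 = (-255, -15, -1.0).
Determinant of the coordinate differences = (-235)·(-15) − (-255)·(-180) = -42375.
∂h/∂x = [(-0.5)·(-15) − (-1.0)·(-180)] / -42375 = +0.004071
∂h/∂y = [(-235)·(-1.0) − (-255)·(-0.5)] / -42375 = -0.002537
Flow direction (−∇h) has components (-0.004071 E, +0.002537 N).
Azimuth = atan2(E, N) = atan2(-0.004071, +0.002537) = 301.9° ≈ 302°.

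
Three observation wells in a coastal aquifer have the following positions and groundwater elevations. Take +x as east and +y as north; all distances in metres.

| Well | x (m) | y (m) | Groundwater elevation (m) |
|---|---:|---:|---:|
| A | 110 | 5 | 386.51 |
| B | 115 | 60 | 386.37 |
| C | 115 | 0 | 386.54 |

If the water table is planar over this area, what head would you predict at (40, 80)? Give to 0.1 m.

Taking A as reference: B−A = (5, 55, -0.14); C−A = (5, -5, +0.03).
Determinant of the coordinate differences = 5·(-5) − 5·55 = -300.
∂h/∂x = [(-0.14)·(-5) − (+0.03)·55] / -300 = +0.003167
∂h/∂y = [5·(+0.03) − 5·(-0.14)] / -300 = -0.002833
h(40, 80) = 386.51 + (+0.003167)·(-70) + (-0.002833)·(75) = 386.51 -0.222 -0.213 = 386.076 m.

386.1 m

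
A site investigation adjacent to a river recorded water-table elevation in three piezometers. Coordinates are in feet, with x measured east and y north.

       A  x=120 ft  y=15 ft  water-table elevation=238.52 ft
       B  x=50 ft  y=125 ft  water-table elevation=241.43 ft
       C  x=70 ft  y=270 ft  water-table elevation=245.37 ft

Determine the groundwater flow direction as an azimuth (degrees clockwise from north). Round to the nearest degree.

Three-point gradient (reference A): Δ to B = (-70, 110, +2.91), Δ to C = (-50, 255, +6.85).
∂h/∂x = +0.0009271, ∂h/∂y = +0.02704 (det = -12350).
Flow direction (−∇h) has components (-0.0009271 E, -0.02704 N).
Azimuth = atan2(E, N) = atan2(-0.0009271, -0.02704) = 182.0° ≈ 182°.

182°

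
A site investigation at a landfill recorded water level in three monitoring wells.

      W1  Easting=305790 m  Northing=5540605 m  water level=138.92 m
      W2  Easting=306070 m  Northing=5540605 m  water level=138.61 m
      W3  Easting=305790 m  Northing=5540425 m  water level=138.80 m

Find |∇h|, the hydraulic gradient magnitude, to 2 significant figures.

∂h/∂x = (138.61 − 138.92) / (306070 − 305790) = -0.001107
∂h/∂y = (138.80 − 138.92) / (5540425 − 5540605) = +0.0006667
|∇h| = √(-0.001107² + 0.0006667²) = 0.001292

0.0013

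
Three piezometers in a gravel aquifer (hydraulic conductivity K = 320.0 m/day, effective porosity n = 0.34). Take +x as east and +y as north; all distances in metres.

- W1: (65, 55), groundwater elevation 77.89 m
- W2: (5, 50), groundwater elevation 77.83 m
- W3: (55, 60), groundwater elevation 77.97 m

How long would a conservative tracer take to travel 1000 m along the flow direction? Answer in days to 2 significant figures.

With h = a·x + b·y + c and W1 as origin, the differences give:
  (-60)·a + (-5)·b = -0.06
  (-10)·a + 5·b = +0.08
Eliminate b (×5 and ×(-5), subtract): -350·a = 0.100 → a = ∂h/∂x = -0.0002857
Back-substitute: b = ∂h/∂y = +0.01543.
|∇h| = √(-0.0002857² + 0.01543²) = 0.01543
Seepage velocity v = K·i/n = 320.0 × 0.01543 / 0.34 = 14.52 m/day.
t = 1000 / 14.52 = 68.87 days.

69 days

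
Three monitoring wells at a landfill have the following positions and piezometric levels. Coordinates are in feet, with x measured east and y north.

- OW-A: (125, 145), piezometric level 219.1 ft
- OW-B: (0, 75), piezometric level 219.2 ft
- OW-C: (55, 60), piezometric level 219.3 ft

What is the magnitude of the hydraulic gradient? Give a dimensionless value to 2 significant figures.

0.0033

With h = a·x + b·y + c and OW-A as origin, the differences give:
  (-125)·a + (-70)·b = +0.1
  (-70)·a + (-85)·b = +0.2
Eliminate b (×(-85) and ×(-70), subtract): 5725·a = 5.50 → a = ∂h/∂x = +0.0009607
Back-substitute: b = ∂h/∂y = -0.003144.
|∇h| = √(0.0009607² + -0.003144²) = 0.003288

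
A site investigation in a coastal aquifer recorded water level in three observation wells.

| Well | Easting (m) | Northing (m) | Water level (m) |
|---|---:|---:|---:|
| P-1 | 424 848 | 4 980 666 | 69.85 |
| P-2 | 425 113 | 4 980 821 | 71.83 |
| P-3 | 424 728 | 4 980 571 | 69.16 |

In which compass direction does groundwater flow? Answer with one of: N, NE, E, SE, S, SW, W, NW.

With h = a·x + b·y + c and P-1 as origin, the differences give:
  265·a + 155·b = +1.98
  (-120)·a + (-95)·b = -0.69
Eliminate b (×(-95) and ×155, subtract): -6575·a = -81.150 → a = ∂h/∂x = +0.01234
Back-substitute: b = ∂h/∂y = -0.008327.
Flow = −∇h = (-0.01234 east, +0.008327 north), which points northwest.

NW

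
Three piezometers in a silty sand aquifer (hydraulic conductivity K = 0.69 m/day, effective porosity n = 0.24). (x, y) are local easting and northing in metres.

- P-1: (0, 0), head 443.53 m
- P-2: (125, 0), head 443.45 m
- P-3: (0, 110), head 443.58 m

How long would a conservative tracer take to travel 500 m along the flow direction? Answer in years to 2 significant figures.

610 years

∂h/∂x = (443.45 − 443.53) / (125 − 0) = -0.0006400
∂h/∂y = (443.58 − 443.53) / (110 − 0) = +0.0004545
|∇h| = √(-0.0006400² + 0.0004545²) = 0.000785
Seepage velocity v = K·i/n = 0.69 × 0.000785 / 0.24 = 0.002257 m/day.
t = 500 / 0.002257 = 2.215e+05 days = 606 years.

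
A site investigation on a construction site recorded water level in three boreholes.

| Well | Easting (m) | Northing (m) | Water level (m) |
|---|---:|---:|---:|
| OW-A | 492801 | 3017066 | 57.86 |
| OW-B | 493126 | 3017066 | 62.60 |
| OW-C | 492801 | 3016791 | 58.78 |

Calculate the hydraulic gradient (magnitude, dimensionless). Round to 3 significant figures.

0.0150

∂h/∂x = (62.60 − 57.86) / (493126 − 492801) = +0.01458
∂h/∂y = (58.78 − 57.86) / (3016791 − 3017066) = -0.003345
|∇h| = √(0.01458² + -0.003345²) = 0.01496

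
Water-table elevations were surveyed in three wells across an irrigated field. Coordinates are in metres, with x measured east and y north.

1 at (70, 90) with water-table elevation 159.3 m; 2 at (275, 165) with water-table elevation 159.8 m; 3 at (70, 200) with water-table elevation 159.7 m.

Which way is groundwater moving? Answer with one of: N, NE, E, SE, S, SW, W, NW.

S

Taking 1 as reference: 2−1 = (205, 75, +0.5); 3−1 = (0, 110, +0.4).
Determinant of the coordinate differences = 205·110 − 0·75 = 22550.
∂h/∂x = [(+0.5)·110 − (+0.4)·75] / 22550 = +0.001109
∂h/∂y = [205·(+0.4) − 0·(+0.5)] / 22550 = +0.003636
Flow = −∇h = (-0.001109 east, -0.003636 north), which points south.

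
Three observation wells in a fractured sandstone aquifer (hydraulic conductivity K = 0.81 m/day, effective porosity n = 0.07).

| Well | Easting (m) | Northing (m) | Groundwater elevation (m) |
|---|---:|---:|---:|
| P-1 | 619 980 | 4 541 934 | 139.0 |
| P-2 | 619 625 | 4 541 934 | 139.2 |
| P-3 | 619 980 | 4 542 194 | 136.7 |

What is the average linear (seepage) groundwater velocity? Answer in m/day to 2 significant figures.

0.10 m/day

∂h/∂x = (139.2 − 139.0) / (619625 − 619980) = -0.0005634
∂h/∂y = (136.7 − 139.0) / (4542194 − 4541934) = -0.008846
|∇h| = √(-0.0005634² + -0.008846²) = 0.008864
Seepage velocity v = K·i/n = 0.81 × 0.008864 / 0.07 = 0.1026 m/day.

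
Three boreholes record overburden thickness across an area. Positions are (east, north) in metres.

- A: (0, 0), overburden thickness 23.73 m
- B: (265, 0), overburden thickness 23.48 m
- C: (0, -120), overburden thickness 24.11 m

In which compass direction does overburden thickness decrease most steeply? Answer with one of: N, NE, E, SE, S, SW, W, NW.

∂d/∂x = (23.48 − 23.73) / (265 − 0) = -0.0009434
∂d/∂y = (24.11 − 23.73) / (-120 − 0) = -0.003167
Steepest decrease is along −∇f = (+0.0009434 E, +0.003167 N) → north.

N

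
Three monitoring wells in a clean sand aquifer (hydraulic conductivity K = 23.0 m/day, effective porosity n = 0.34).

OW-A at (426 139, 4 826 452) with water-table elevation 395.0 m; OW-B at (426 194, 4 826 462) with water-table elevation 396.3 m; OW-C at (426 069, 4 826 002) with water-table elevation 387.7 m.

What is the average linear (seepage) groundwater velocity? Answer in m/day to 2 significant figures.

Differences from OW-A: to OW-B (Δx, Δy, Δh) = (55, 10, +1.3); to OW-C = (-70, -450, -7.3).
Determinant of the coordinate differences = 55·(-450) − (-70)·10 = -24050.
∂h/∂x = [(+1.3)·(-450) − (-7.3)·10] / -24050 = +0.02129
∂h/∂y = [55·(-7.3) − (-70)·(+1.3)] / -24050 = +0.01291
|∇h| = √(0.02129² + 0.01291²) = 0.0249
Seepage velocity v = K·i/n = 23.0 × 0.0249 / 0.34 = 1.684 m/day.

1.7 m/day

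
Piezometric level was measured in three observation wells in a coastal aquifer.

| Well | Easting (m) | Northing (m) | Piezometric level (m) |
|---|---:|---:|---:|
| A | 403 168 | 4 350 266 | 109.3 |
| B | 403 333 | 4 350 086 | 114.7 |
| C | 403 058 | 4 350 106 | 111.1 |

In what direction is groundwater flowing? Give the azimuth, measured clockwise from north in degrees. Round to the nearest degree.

Differences from A: to B (Δx, Δy, Δh) = (165, -180, +5.4); to C = (-110, -160, +1.8).
Determinant of the coordinate differences = 165·(-160) − (-110)·(-180) = -46200.
∂h/∂x = [(+5.4)·(-160) − (+1.8)·(-180)] / -46200 = +0.01169
∂h/∂y = [165·(+1.8) − (-110)·(+5.4)] / -46200 = -0.01929
Flow direction (−∇h) has components (-0.01169 E, +0.01929 N).
Azimuth = atan2(E, N) = atan2(-0.01169, +0.01929) = 328.8° ≈ 329°.

329°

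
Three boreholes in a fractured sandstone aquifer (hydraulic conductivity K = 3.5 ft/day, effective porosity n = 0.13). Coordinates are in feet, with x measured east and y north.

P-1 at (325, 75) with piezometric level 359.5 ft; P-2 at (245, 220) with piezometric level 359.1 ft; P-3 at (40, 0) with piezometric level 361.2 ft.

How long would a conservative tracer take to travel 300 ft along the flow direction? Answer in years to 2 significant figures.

With h = a·x + b·y + c and P-1 as origin, the differences give:
  (-80)·a + 145·b = -0.4
  (-285)·a + (-75)·b = +1.7
Eliminate b (×(-75) and ×145, subtract): 47325·a = -216.50 → a = ∂h/∂x = -0.004575
Back-substitute: b = ∂h/∂y = -0.005283.
|∇h| = √(-0.004575² + -0.005283²) = 0.006989
Seepage velocity v = K·i/n = 3.5 × 0.006989 / 0.13 = 0.1882 ft/day.
t = 300 / 0.1882 = 1594 days = 4.36 years.

4.4 years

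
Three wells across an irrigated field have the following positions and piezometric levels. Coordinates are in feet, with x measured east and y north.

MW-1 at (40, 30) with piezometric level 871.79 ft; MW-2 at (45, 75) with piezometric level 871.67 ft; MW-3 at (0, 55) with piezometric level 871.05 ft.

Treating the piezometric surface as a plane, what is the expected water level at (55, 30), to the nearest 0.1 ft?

872.0 ft

With h = a·x + b·y + c and MW-1 as origin, the differences give:
  5·a + 45·b = -0.12
  (-40)·a + 25·b = -0.74
Eliminate b (×25 and ×45, subtract): 1925·a = 30.300 → a = ∂h/∂x = +0.01574
Back-substitute: b = ∂h/∂y = -0.004416.
h(55, 30) = 871.79 + (+0.01574)·(15) + (-0.004416)·(0) = 871.79 +0.236 -0.000 = 872.026 ft.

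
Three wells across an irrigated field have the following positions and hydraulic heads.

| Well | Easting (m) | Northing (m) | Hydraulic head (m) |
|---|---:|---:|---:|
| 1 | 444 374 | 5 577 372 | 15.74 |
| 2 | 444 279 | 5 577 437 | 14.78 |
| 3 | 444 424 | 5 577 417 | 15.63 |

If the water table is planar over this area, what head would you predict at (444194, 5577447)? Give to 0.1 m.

Taking 1 as reference: 2−1 = (-95, 65, -0.96); 3−1 = (50, 45, -0.11).
Solve a·Δx + b·Δy = Δh: det = (-95)·45 − 50·65 = -7525.
∂h/∂x = [(-0.96)·45 − (-0.11)·65] / -7525 = +0.004791
∂h/∂y = [(-95)·(-0.11) − 50·(-0.96)] / -7525 = -0.007767
h(444194, 5577447) = 15.74 + (+0.004791)·(-180) + (-0.007767)·(75) = 15.74 -0.862 -0.583 = 14.295 m.

14.3 m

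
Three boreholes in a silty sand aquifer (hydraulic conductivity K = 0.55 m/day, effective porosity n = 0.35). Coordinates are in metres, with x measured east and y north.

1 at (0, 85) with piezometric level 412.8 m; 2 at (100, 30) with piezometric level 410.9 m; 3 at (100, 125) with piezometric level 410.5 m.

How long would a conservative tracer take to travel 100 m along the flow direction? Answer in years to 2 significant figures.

8.0 years

Taking 1 as reference: 2−1 = (100, -55, -1.9); 3−1 = (100, 40, -2.3).
Determinant of the coordinate differences = 100·40 − 100·(-55) = 9500.
∂h/∂x = [(-1.9)·40 − (-2.3)·(-55)] / 9500 = -0.02132
∂h/∂y = [100·(-2.3) − 100·(-1.9)] / 9500 = -0.004211
|∇h| = √(-0.02132² + -0.004211²) = 0.02173
Seepage velocity v = K·i/n = 0.55 × 0.02173 / 0.35 = 0.03415 m/day.
t = 100 / 0.03415 = 2928 days = 8.02 years.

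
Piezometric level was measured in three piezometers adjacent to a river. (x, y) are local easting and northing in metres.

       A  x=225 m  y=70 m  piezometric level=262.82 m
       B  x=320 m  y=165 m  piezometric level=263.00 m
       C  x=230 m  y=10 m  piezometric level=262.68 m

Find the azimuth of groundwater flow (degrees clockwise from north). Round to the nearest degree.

Differences from A: to B (Δx, Δy, Δh) = (95, 95, +0.18); to C = (5, -60, -0.14).
Determinant of the coordinate differences = 95·(-60) − 5·95 = -6175.
∂h/∂x = [(+0.18)·(-60) − (-0.14)·95] / -6175 = -0.0004049
∂h/∂y = [95·(-0.14) − 5·(+0.18)] / -6175 = +0.002300
Flow direction (−∇h) has components (+0.0004049 E, -0.002300 N).
Azimuth = atan2(E, N) = atan2(+0.0004049, -0.002300) = 170.0° ≈ 170°.

170°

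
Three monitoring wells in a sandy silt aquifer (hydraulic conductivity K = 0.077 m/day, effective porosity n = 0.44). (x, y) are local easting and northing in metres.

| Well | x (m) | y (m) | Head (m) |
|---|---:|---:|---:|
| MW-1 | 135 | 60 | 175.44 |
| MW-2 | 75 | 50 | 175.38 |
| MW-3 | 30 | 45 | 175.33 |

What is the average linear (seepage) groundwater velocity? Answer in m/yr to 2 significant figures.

Differences from MW-1: to MW-2 (Δx, Δy, Δh) = (-60, -10, -0.06); to MW-3 = (-105, -15, -0.11).
Solve a·Δx + b·Δy = Δh: det = (-60)·(-15) − (-105)·(-10) = -150.
∂h/∂x = [(-0.06)·(-15) − (-0.11)·(-10)] / -150 = +0.001333
∂h/∂y = [(-60)·(-0.11) − (-105)·(-0.06)] / -150 = -0.002000
|∇h| = √(0.001333² + -0.002000²) = 0.002404
Seepage velocity v = K·i/n = 0.077 × 0.002404 / 0.44 = 0.0004207 m/day = 0.1537 m/yr.

0.15 m/yr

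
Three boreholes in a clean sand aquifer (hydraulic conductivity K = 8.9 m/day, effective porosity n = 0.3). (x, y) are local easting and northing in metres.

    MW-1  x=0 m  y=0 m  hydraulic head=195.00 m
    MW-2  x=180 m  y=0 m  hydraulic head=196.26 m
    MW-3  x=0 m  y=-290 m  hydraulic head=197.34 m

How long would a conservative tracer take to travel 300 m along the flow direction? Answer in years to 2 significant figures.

∂h/∂x = (196.26 − 195.00) / (180 − 0) = +0.007000
∂h/∂y = (197.34 − 195.00) / (-290 − 0) = -0.008069
|∇h| = √(0.007000² + -0.008069²) = 0.01068
Seepage velocity v = K·i/n = 8.9 × 0.01068 / 0.3 = 0.3168 m/day.
t = 300 / 0.3168 = 947 days = 2.59 years.

2.6 years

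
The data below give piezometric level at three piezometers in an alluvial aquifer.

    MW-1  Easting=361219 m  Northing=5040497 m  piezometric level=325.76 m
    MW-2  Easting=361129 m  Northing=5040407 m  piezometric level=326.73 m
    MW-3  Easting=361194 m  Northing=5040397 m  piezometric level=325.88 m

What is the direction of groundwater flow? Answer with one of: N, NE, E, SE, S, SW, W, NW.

E

With h = a·x + b·y + c and MW-1 as origin, the differences give:
  (-90)·a + (-90)·b = +0.97
  (-25)·a + (-100)·b = +0.12
Eliminate b (×(-100) and ×(-90), subtract): 6750·a = -86.200 → a = ∂h/∂x = -0.01277
Back-substitute: b = ∂h/∂y = +0.001993.
Flow = −∇h = (+0.01277 east, -0.001993 north), which points east.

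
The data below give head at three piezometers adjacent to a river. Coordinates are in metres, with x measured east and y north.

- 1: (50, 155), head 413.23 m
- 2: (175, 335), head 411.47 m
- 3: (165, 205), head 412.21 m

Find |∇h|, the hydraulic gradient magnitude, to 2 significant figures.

0.0084

With h = a·x + b·y + c and 1 as origin, the differences give:
  125·a + 180·b = -1.76
  115·a + 50·b = -1.02
Eliminate b (×50 and ×180, subtract): -14450·a = 95.600 → a = ∂h/∂x = -0.006616
Back-substitute: b = ∂h/∂y = -0.005183.
|∇h| = √(-0.006616² + -0.005183²) = 0.008404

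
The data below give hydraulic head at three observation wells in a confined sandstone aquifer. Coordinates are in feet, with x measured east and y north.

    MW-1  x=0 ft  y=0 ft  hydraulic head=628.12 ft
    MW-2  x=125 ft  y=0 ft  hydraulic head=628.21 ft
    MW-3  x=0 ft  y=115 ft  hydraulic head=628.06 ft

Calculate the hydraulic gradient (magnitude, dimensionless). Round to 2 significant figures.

∂h/∂x = (628.21 − 628.12) / (125 − 0) = +0.0007200
∂h/∂y = (628.06 − 628.12) / (115 − 0) = -0.0005217
|∇h| = √(0.0007200² + -0.0005217²) = 0.0008891

0.00089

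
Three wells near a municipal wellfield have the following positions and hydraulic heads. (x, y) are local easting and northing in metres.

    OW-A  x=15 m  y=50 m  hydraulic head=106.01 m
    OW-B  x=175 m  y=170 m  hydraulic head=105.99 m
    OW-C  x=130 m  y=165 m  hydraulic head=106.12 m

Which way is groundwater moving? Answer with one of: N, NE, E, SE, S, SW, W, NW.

SE

With h = a·x + b·y + c and OW-A as origin, the differences give:
  160·a + 120·b = -0.02
  115·a + 115·b = +0.11
Eliminate b (×115 and ×120, subtract): 4600·a = -15.500 → a = ∂h/∂x = -0.003370
Back-substitute: b = ∂h/∂y = +0.004326.
Flow = −∇h = (+0.003370 east, -0.004326 north), which points southeast.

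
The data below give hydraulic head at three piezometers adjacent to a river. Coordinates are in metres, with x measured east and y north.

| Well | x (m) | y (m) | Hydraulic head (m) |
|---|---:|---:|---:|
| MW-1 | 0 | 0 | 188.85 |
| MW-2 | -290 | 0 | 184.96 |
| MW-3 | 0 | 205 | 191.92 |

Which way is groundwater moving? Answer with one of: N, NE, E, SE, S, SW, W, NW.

∂h/∂x = (184.96 − 188.85) / (-290 − 0) = +0.01341
∂h/∂y = (191.92 − 188.85) / (205 − 0) = +0.01498
Flow = −∇h = (-0.01341 east, -0.01498 north), which points southwest.

SW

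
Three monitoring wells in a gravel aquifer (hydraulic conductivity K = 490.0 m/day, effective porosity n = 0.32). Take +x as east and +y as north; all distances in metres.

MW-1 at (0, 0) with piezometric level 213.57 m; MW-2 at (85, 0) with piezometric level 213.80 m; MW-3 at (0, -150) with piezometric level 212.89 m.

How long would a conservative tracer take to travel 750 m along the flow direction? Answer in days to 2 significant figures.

93 days

∂h/∂x = (213.80 − 213.57) / (85 − 0) = +0.002706
∂h/∂y = (212.89 − 213.57) / (-150 − 0) = +0.004533
|∇h| = √(0.002706² + 0.004533²) = 0.005279
Seepage velocity v = K·i/n = 490.0 × 0.005279 / 0.32 = 8.083 m/day.
t = 750 / 8.083 = 92.79 days.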